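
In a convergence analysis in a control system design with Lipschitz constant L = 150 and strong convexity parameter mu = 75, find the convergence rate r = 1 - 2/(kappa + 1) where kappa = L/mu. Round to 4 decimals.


Step 1: Compute the condition number.
kappa = L/mu = 150/75 = 2.0
Step 2: Compute the convergence rate.
r = 1 - 2/(kappa + 1) = 1 - 2*mu/(L + mu) = (L - mu)/(L + mu) = 75/225 = 0.3333


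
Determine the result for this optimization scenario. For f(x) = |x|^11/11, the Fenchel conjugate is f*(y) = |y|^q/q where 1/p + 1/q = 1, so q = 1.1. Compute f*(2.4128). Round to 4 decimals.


The conjugate exponent q satisfies 1/p + 1/q = 1.
p = 11, so q = 11/(11 - 1) = 1.1
|y|^q = 2.4128^1.1 = 2.635
f*(2.4128) = 2.635 / 1.1 = 2.3954


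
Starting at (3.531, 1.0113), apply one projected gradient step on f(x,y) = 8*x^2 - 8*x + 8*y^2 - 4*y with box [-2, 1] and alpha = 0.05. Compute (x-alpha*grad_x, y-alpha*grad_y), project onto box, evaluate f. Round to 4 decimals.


Step 1: Compute gradient at (3.531, 1.0113).
grad_x = 2*8*3.531 - 8 = 48.496
grad_y = 2*8*1.0113 - 4 = 12.1808
Step 2: Gradient step.
x_raw = 3.531 - 0.05*48.496 = 1.1062
y_raw = 1.0113 - 0.05*12.1808 = 0.4023
Step 3: Project onto [-2, 1].
x_proj = clip(1.1062) = 1.0
y_proj = clip(0.4023) = 0.4023
Step 4: Evaluate f.
f(1.0, 0.4023) = -0.3145


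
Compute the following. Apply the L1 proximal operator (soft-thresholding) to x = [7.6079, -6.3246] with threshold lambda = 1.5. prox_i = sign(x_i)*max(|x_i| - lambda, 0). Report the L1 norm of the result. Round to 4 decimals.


Soft-thresholding with lambda = 1.5:
prox(7.6079) = sign(7.6079)*max(|7.6079| - 1.5, 0) = 6.1079
prox(-6.3246) = sign(-6.3246)*max(|-6.3246| - 1.5, 0) = -4.8246
prox(x) = [6.1079, -4.8246]
||prox(x)||_1 = 6.1079 + 4.8246 = 10.9325


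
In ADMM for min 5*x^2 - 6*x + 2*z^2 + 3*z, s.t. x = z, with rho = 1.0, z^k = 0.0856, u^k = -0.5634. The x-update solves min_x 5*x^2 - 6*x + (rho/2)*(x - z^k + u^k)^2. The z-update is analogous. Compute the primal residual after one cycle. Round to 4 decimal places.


ADMM iteration with rho = 1.0, z^k = 0.0856, u^k = -0.5634
Step 1: x-update.
Minimize 5*x^2 - 6*x + (1.0/2)*(x - 0.0856 - 0.5634)^2
FOC: (2*5 + 1.0)*x = 6 + 1.0*(0.0856 + 0.5634)
x^{k+1} = 0.6045
Step 2: z-update.
Minimize 2*z^2 + 3*z + (1.0/2)*(0.6045 - z - 0.5634)^2
FOC: (2*2 + 1.0)*z = -3 + 1.0*(0.6045 - 0.5634)
z^{k+1} = -0.5918
Step 3: u-update.
u^{k+1} = -0.5634 + 0.6045 + 0.5918 = 0.6328
Step 4: Primal residual = |0.6045 + 0.5918| = 1.1962


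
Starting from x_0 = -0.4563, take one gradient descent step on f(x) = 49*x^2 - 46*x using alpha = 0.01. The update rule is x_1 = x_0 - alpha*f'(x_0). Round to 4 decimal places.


We compute the gradient at x_0 and apply the update.
f'(x) = 98*x - 46
f'(-0.4563) = 98*-0.4563 - 46 = -90.7174
x_1 = -0.4563 - 0.01*-90.7174 = 0.4509


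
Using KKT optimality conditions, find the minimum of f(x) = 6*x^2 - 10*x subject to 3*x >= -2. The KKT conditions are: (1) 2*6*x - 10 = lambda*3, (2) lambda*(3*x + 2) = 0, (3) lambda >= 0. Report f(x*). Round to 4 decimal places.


Step 1: Try lambda = 0 (constraint inactive).
Stationarity: 2*6*x - 10 = 0
x* = 10/(2*6) = 5/6 = 0.8333 (rounded; the exact value 5/6 is used below)
Check constraint: 3*0.8333 = 2.4999 >= -2 -- satisfied.
Step 2: Compute optimal value.
f(x*) = 6*(5/6)^2 - 10*(5/6) = -4.1667


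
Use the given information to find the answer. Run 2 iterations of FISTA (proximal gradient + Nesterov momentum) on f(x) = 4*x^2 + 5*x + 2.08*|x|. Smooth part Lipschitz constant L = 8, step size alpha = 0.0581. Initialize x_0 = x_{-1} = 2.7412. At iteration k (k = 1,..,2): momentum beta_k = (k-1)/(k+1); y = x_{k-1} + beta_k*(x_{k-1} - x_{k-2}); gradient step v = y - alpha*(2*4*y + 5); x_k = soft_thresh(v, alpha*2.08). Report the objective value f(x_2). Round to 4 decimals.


FISTA on f(x) = 4*x^2 + 5*x + 2.08*|x|
L = 8, alpha = 0.0581
Iteration 1: beta = 0.0, y = 2.7412 + 0.0*(2.7412 - 2.7412) = 2.7412
  grad(y) = 26.9296, v = y - alpha*grad = 1.1766
  prox(v) = soft_thresh(1.1766, 0.1208) = 1.0557
Iteration 2: beta = 0.3333, y = 1.0557 + 0.3333*(1.0557 - 2.7412) = 0.4939
  grad(y) = 8.9514, v = y - alpha*grad = -0.0262
  prox(v) = soft_thresh(-0.0262, 0.1208) = 0.0
f(x_2) = 4*0.0^2 + 5*0.0 + 2.08*|0.0| = 0.0


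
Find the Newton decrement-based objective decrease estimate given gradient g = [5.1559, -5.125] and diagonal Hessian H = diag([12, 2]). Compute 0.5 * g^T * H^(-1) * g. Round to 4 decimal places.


Step 1: H is diagonal, so H^(-1) * g = [0.4297, -2.5625].
Step 2: g^T H^(-1) g = sum_i g_i^2 / H_ii
  = (5.1559)^2/12 + (-5.125)^2/2
  = 2.2153 + 13.1328 = 15.3481
Step 3: Objective decrease = 0.5 * g^T H^(-1) g = 7.674


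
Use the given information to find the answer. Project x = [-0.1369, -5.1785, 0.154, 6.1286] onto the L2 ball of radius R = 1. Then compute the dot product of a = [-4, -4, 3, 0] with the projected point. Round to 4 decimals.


Step 1: Compute ||x|| (intermediates to 6 decimals).
||x|| = sqrt((-0.1369)^2 + (-5.1785)^2 + 0.154^2 + 6.1286^2) = 8.026148
Step 2: Project.
Since ||x|| > R, scale = R/||x|| = 1/8.026148 = 0.124593, proj(x) = scale * x
proj(x) = [-0.017057, -0.645205, 0.019187, 0.763581]
Step 3: Dot product.
a^T * proj(x) = -4*(-0.017057) - 4*(-0.645205) + 3*0.019187 + 0*0.763581 = 2.7066


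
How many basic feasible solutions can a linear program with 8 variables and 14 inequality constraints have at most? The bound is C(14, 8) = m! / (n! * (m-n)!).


Each vertex corresponds to some choice of n active constraints out of m, so the number of vertices is at most C(m, n) = m! / (n!(m-n)!).
m = 14, n = 8
Numerator: 14 * 13 * 12 * 11 * 10 * 9 * 8 * 7
Denominator: 8! = 40320
C(14, 8) = 3003


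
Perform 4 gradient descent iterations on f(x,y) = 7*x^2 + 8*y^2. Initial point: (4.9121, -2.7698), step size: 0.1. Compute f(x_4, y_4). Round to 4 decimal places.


Gradient descent on f(x,y) = 7*x^2 + 8*y^2.
Starting point: (4.9121, -2.7698), alpha = 0.1
Step 1: grad_x = 2*7*4.9121 = 68.7694, grad_y = 2*8*-2.7698 = -44.3168
  x_1 = 4.9121 - 0.1*68.7694 = -1.9648
  y_1 = -2.7698 - 0.1*-44.3168 = 1.6619
Step 2: grad_x = 2*7*-1.9648 = -27.5078, grad_y = 2*8*1.6619 = 26.5901
  x_2 = -1.9648 - 0.1*-27.5078 = 0.7859
  y_2 = 1.6619 - 0.1*26.5901 = -0.9971
Step 3: grad_x = 2*7*0.7859 = 11.0031, grad_y = 2*8*-0.9971 = -15.954
  x_3 = 0.7859 - 0.1*11.0031 = -0.3144
  y_3 = -0.9971 - 0.1*-15.954 = 0.5983
Step 4: grad_x = 2*7*-0.3144 = -4.4012, grad_y = 2*8*0.5983 = 9.5724
  x_4 = -0.3144 - 0.1*-4.4012 = 0.1257
  y_4 = 0.5983 - 0.1*9.5724 = -0.359
f(0.1257, -0.359) = 7*0.1257^2 + 8*(-0.359)^2 = 1.1415


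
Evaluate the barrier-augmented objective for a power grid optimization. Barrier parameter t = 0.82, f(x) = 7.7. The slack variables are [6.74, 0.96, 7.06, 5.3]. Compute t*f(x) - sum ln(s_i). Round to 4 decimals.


Step 1: Compute log-barrier.
ln values: [1.9081, -0.0408, 1.9544, 1.6677]
phi = -(1.9081 - 0.0408 + 1.9544 + 1.6677) = -5.4894
Step 2: Compute augmented objective.
t*f(x) = 0.82*7.7 = 6.314
Total = 6.314 - 5.4894 = 0.8246


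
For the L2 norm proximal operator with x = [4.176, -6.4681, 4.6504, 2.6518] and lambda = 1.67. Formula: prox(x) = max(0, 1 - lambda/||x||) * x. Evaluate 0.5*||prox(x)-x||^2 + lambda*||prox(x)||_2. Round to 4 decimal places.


Step 1: Compute ||x||.
||x|| = 9.3773
Step 2: Compute scaling factor.
scale = max(0, 1 - 1.67/9.3773) = 0.8219
Step 3: prox(x) = [3.4323, -5.3162, 3.8222, 2.1795]
||prox(x)|| = 7.7073
Step 4: Proximal objective.
0.5*||prox-x||^2 = 1.3945
lambda*||prox|| = 12.8712
Total = 14.2656


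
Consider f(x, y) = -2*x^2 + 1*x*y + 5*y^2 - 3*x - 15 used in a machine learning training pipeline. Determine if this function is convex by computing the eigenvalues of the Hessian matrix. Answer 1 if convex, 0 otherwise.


The Hessian of f(x,y) = -2*x^2 + 1*x*y + 5*y^2 - 3*x - 15 is:
H = [[-4, 1], [1, 10]]
Trace = -4 + 10 = 6
Determinant = -4*10 - (1)^2 = -41
Discriminant = (6)^2 - 4*-41 = 200.0
Eigenvalues: lambda_1 = -4.0711, lambda_2 = 10.0711
The function is not convex.

0


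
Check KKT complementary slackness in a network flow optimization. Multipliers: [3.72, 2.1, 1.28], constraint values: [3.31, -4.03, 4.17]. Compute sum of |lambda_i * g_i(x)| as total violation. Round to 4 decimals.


KKT complementary slackness check:
lambda_1 * g_1 = 3.72 * 3.31 = 12.3132
lambda_2 * g_2 = 2.1 * -4.03 = -8.463
lambda_3 * g_3 = 1.28 * 4.17 = 5.3376
Total violation = 12.3132 + 8.463 + 5.3376 = 26.1138


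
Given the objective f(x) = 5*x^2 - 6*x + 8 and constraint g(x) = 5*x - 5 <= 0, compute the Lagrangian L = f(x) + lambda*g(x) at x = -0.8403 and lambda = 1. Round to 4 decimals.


Step 1: Evaluate f(x).
f(-0.8403) = 5*(-0.8403)^2 - 6*(-0.8403) + 8 = 16.5723
Step 2: Evaluate g(x).
g(-0.8403) = 5*-0.8403 - 5 = -9.2015
Step 3: Compute Lagrangian.
L = 16.5723 + 1*-9.2015 = 7.3708


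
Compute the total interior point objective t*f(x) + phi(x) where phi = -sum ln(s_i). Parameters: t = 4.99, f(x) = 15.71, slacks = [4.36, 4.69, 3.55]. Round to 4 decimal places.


Step 1: Compute log-barrier.
ln values: [1.4725, 1.5454, 1.2669]
phi = -(1.4725 + 1.5454 + 1.2669) = -4.2849
Step 2: Compute augmented objective.
t*f(x) = 4.99*15.71 = 78.3929
Total = 78.3929 - 4.2849 = 74.108


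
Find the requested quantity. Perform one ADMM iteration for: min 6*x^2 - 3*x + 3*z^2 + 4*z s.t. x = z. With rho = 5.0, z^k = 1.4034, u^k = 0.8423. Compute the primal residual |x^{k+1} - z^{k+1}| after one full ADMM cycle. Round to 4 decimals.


ADMM iteration with rho = 5.0, z^k = 1.4034, u^k = 0.8423
Step 1: x-update.
Minimize 6*x^2 - 3*x + (5.0/2)*(x - 1.4034 + 0.8423)^2
FOC: (2*6 + 5.0)*x = 3 + 5.0*(1.4034 - 0.8423)
x^{k+1} = 0.3415
Step 2: z-update.
Minimize 3*z^2 + 4*z + (5.0/2)*(0.3415 - z + 0.8423)^2
FOC: (2*3 + 5.0)*z = -4 + 5.0*(0.3415 + 0.8423)
z^{k+1} = 0.1745
Step 3: u-update.
u^{k+1} = 0.8423 + 0.3415 - 0.1745 = 1.0093
Step 4: Primal residual = |0.3415 - 0.1745| = 0.167


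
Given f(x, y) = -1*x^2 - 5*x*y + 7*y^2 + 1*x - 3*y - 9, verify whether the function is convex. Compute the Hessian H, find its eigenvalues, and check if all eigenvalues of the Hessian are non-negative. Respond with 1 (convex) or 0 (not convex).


The Hessian of f(x,y) = -1*x^2 - 5*x*y + 7*y^2 + 1*x - 3*y - 9 is:
H = [[-2, -5], [-5, 14]]
Trace = -2 + 14 = 12
Determinant = -2*14 - (-5)^2 = -53
Discriminant = (12)^2 - 4*-53 = 356.0
Eigenvalues: lambda_1 = -3.434, lambda_2 = 15.434
The function is not convex.

0


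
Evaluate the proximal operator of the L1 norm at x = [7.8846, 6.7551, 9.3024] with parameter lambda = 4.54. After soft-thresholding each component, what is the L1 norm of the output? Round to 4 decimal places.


Soft-thresholding with lambda = 4.54:
prox(7.8846) = sign(7.8846)*max(|7.8846| - 4.54, 0) = 3.3446
prox(6.7551) = sign(6.7551)*max(|6.7551| - 4.54, 0) = 2.2151
prox(9.3024) = sign(9.3024)*max(|9.3024| - 4.54, 0) = 4.7624
prox(x) = [3.3446, 2.2151, 4.7624]
||prox(x)||_1 = 3.3446 + 2.2151 + 4.7624 = 10.3221


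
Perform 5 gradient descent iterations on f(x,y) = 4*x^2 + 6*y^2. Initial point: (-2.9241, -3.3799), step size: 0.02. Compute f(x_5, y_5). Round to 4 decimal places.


Gradient descent on f(x,y) = 4*x^2 + 6*y^2.
Starting point: (-2.9241, -3.3799), alpha = 0.02
Step 1: grad_x = 2*4*-2.9241 = -23.3928, grad_y = 2*6*-3.3799 = -40.5588
  x_1 = -2.9241 - 0.02*-23.3928 = -2.4562
  y_1 = -3.3799 - 0.02*-40.5588 = -2.5687
Step 2: grad_x = 2*4*-2.4562 = -19.65, grad_y = 2*6*-2.5687 = -30.8247
  x_2 = -2.4562 - 0.02*-19.65 = -2.0632
  y_2 = -2.5687 - 0.02*-30.8247 = -1.9522
Step 3: grad_x = 2*4*-2.0632 = -16.506, grad_y = 2*6*-1.9522 = -23.4268
  x_3 = -2.0632 - 0.02*-16.506 = -1.7331
  y_3 = -1.9522 - 0.02*-23.4268 = -1.4837
Step 4: grad_x = 2*4*-1.7331 = -13.865, grad_y = 2*6*-1.4837 = -17.8043
  x_4 = -1.7331 - 0.02*-13.865 = -1.4558
  y_4 = -1.4837 - 0.02*-17.8043 = -1.1276
Step 5: grad_x = 2*4*-1.4558 = -11.6466, grad_y = 2*6*-1.1276 = -13.5313
  x_5 = -1.4558 - 0.02*-11.6466 = -1.2229
  y_5 = -1.1276 - 0.02*-13.5313 = -0.857
f(-1.2229, -0.857) = 4*(-1.2229)^2 + 6*(-0.857)^2 = 10.3884


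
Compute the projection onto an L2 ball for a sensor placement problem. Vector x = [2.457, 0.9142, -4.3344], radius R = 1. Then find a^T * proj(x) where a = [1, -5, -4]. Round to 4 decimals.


Step 1: Compute ||x|| (intermediates to 6 decimals).
||x|| = sqrt(2.457^2 + 0.9142^2 + (-4.3344)^2) = 5.065534
Step 2: Project.
Since ||x|| > R, scale = R/||x|| = 1/5.065534 = 0.197413, proj(x) = scale * x
proj(x) = [0.485044, 0.180475, -0.855667]
Step 3: Dot product.
a^T * proj(x) = 1*0.485044 - 5*0.180475 - 4*(-0.855667) = 3.0053


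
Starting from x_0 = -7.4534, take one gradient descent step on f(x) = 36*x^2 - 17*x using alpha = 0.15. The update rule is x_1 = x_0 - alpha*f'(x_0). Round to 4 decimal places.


We compute the gradient at x_0 and apply the update.
f'(x) = 72*x - 17
f'(-7.4534) = 72*-7.4534 - 17 = -553.6448
x_1 = -7.4534 - 0.15*-553.6448 = 75.5933


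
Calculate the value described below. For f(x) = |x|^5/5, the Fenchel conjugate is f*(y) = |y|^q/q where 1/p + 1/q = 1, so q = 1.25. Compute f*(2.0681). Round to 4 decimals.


The conjugate exponent q satisfies 1/p + 1/q = 1.
p = 5, so q = 5/(5 - 1) = 1.25
|y|^q = 2.0681^1.25 = 2.4801
f*(2.0681) = 2.4801 / 1.25 = 1.9841


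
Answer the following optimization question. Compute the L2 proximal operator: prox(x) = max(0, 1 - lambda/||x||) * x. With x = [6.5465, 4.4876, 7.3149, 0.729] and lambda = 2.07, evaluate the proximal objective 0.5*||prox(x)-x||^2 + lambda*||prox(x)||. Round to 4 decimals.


Step 1: Compute ||x||.
||x|| = 10.8182
Step 2: Compute scaling factor.
scale = max(0, 1 - 2.07/10.8182) = 0.8087
Step 3: prox(x) = [5.2939, 3.6289, 5.9152, 0.5895]
||prox(x)|| = 8.7482
Step 4: Proximal objective.
0.5*||prox-x||^2 = 2.1425
lambda*||prox|| = 18.1088
Total = 20.2513


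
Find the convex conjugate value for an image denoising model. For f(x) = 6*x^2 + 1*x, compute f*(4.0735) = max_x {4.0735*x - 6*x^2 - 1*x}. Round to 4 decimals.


f*(y) = sup_x {y*x - a*x^2 - b*x} = sup_x {(y-b)*x - a*x^2}
FOC: (y - b) - 2a*x = 0 => x* = (y - b)/(2a)
x* = (4.0735 - 1)/(2*6) = 0.2561
f*(4.0735) = (y-b)^2/(4a) = (4.0735 - 1)^2/(4*6)
= 9.4464/24 = 0.3936


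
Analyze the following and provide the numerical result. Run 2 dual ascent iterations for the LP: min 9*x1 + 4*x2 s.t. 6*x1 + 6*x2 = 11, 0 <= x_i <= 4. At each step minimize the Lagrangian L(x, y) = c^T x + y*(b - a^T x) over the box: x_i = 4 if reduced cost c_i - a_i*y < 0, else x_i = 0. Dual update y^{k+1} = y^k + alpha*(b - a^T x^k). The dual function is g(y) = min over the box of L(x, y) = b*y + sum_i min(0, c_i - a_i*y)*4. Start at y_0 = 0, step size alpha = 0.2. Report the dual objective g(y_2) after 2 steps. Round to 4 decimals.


Dual ascent for LP: min 9*x1 + 4*x2, 6*x1 + 6*x2 = 11, 0 <= x_i <= 4
Step 1: y^k = 0.0, reduced costs: (9.0, 4.0)
  x^k = (0.0, 0.0), subgradient = b - a^T x = 11.0
  y^{k+1} = 0.0 + 0.2*11.0 = 2.2
Step 2: y^k = 2.2, reduced costs: (-4.2, -9.2)
  x^k = (4.0, 4.0), subgradient = b - a^T x = -37.0
  y^{k+1} = 2.2 + 0.2*-37.0 = -5.2
Dual objective at y_2 = -5.2: reduced costs (40.2, 35.2), box minimizer x = (0.0, 0.0)
g(y_2) = b*y + (c1 - a1*y)*x1 + (c2 - a2*y)*x2 = 11*(-5.2) + 40.2*0.0 + 35.2*0.0 = -57.2 + 0.0 + 0.0 = -57.2


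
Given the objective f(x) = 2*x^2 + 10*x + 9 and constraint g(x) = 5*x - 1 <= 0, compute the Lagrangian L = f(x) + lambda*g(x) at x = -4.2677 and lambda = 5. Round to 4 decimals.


Step 1: Evaluate f(x).
f(-4.2677) = 2*(-4.2677)^2 + 10*(-4.2677) + 9 = 2.7495
Step 2: Evaluate g(x).
g(-4.2677) = 5*-4.2677 - 1 = -22.3385
Step 3: Compute Lagrangian.
L = 2.7495 + 5*-22.3385 = -108.943


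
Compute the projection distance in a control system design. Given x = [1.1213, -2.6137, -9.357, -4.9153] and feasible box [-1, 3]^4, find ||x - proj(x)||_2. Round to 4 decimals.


Project each component onto [-1, 3].
clip(1.1213) = 1.1213, clip(-2.6137) = -1.0, clip(-9.357) = -1.0, clip(-4.9153) = -1.0
Projection = [1.1213, -1.0, -1.0, -1.0]
Squared diffs: [0.0, 2.604, 69.8394, 15.3296]
Distance = sqrt(87.773) = 9.3687


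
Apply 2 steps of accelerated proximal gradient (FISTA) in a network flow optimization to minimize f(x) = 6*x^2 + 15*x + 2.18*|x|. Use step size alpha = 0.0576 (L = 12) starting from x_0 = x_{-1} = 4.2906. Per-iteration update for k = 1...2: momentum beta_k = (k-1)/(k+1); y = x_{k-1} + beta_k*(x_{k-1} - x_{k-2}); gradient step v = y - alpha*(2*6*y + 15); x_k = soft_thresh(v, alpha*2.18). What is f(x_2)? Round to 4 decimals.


FISTA on f(x) = 6*x^2 + 15*x + 2.18*|x|
L = 12, alpha = 0.0576
Iteration 1: beta = 0.0, y = 4.2906 + 0.0*(4.2906 - 4.2906) = 4.2906
  grad(y) = 66.4872, v = y - alpha*grad = 0.4609
  prox(v) = soft_thresh(0.4609, 0.1256) = 0.3354
Iteration 2: beta = 0.3333, y = 0.3354 + 0.3333*(0.3354 - 4.2906) = -0.983
  grad(y) = 3.2035, v = y - alpha*grad = -1.1676
  prox(v) = soft_thresh(-1.1676, 0.1256) = -1.042
f(x_2) = 6*(-1.042)^2 + 15*(-1.042) + 2.18*|-1.042| = -6.8439


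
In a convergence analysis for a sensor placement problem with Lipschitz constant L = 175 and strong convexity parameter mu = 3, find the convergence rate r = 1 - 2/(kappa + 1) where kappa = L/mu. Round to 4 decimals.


Step 1: Compute the condition number.
kappa = L/mu = 175/3 = 58.3333
Step 2: Compute the convergence rate.
r = 1 - 2/(kappa + 1) = 1 - 2*mu/(L + mu) = (L - mu)/(L + mu) = 172/178 = 0.9663


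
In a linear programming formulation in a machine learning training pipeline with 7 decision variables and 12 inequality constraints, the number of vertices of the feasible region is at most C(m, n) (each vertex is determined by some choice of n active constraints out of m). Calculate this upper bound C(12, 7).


Each vertex corresponds to some choice of n active constraints out of m, so the number of vertices is at most C(m, n) = m! / (n!(m-n)!).
m = 12, n = 7
Numerator: 12 * 11 * 10 * 9 * 8 * 7 * 6
Denominator: 7! = 5040
C(12, 7) = 792


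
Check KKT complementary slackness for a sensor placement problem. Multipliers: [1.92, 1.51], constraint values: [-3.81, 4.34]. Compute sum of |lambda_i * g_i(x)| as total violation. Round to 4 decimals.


KKT complementary slackness check:
lambda_1 * g_1 = 1.92 * -3.81 = -7.3152
lambda_2 * g_2 = 1.51 * 4.34 = 6.5534
Total violation = 7.3152 + 6.5534 = 13.8686


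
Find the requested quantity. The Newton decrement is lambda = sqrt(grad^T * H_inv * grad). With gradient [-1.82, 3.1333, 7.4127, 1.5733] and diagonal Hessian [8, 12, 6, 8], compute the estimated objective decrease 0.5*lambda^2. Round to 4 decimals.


Step 1: H is diagonal, so H^(-1) * g = [-0.2275, 0.2611, 1.2355, 0.1967].
Step 2: g^T H^(-1) g = sum_i g_i^2 / H_ii
  = (-1.82)^2/8 + (3.1333)^2/12 + (7.4127)^2/6 + (1.5733)^2/8
  = 0.4141 + 0.8181 + 9.158 + 0.3094 = 10.6996
Step 3: Objective decrease = 0.5 * g^T H^(-1) g = 5.3498


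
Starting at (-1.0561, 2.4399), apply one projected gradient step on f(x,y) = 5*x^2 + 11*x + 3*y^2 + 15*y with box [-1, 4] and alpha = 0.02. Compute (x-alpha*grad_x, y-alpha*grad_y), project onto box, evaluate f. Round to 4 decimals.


Step 1: Compute gradient at (-1.0561, 2.4399).
grad_x = 2*5*-1.0561 + 11 = 0.439
grad_y = 2*3*2.4399 + 15 = 29.6394
Step 2: Gradient step.
x_raw = -1.0561 - 0.02*0.439 = -1.0649
y_raw = 2.4399 - 0.02*29.6394 = 1.8471
Step 3: Project onto [-1, 4].
x_proj = clip(-1.0649) = -1.0
y_proj = clip(1.8471) = 1.8471
Step 4: Evaluate f.
f(-1.0, 1.8471) = 31.9421


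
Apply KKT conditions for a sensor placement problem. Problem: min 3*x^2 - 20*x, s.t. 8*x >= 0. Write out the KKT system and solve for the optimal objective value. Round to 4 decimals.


Step 1: Try lambda = 0 (constraint inactive).
Stationarity: 2*3*x - 20 = 0
x* = 20/(2*3) = 10/3 = 3.3333 (rounded; the exact value 10/3 is used below)
Check constraint: 8*3.3333 = 26.6664 >= 0 -- satisfied.
Step 2: Compute optimal value.
f(x*) = 3*(10/3)^2 - 20*(10/3) = -33.3333


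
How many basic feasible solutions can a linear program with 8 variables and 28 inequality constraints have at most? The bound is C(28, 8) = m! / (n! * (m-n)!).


Each vertex corresponds to some choice of n active constraints out of m, so the number of vertices is at most C(m, n) = m! / (n!(m-n)!).
m = 28, n = 8
Numerator: 28 * 27 * 26 * 25 * 24 * 23 * 22 * 21
Denominator: 8! = 40320
C(28, 8) = 3108105


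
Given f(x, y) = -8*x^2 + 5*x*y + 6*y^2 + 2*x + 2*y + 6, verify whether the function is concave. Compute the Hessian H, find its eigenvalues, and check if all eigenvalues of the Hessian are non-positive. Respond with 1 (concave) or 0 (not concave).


The Hessian of f(x,y) = -8*x^2 + 5*x*y + 6*y^2 + 2*x + 2*y + 6 is:
H = [[-16, 5], [5, 12]]
Trace = -16 + 12 = -4
Determinant = -16*12 - (5)^2 = -217
Discriminant = (-4)^2 - 4*-217 = 884.0
Eigenvalues: lambda_1 = -16.8661, lambda_2 = 12.8661
The function is not concave.

0


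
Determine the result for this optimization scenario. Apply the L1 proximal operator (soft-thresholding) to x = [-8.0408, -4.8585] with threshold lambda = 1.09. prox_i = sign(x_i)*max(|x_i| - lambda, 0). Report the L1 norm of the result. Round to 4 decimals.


Soft-thresholding with lambda = 1.09:
prox(-8.0408) = sign(-8.0408)*max(|-8.0408| - 1.09, 0) = -6.9508
prox(-4.8585) = sign(-4.8585)*max(|-4.8585| - 1.09, 0) = -3.7685
prox(x) = [-6.9508, -3.7685]
||prox(x)||_1 = 6.9508 + 3.7685 = 10.7193


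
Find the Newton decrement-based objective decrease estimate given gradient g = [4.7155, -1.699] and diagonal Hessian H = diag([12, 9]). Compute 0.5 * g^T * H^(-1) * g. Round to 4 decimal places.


Step 1: H is diagonal, so H^(-1) * g = [0.393, -0.1888].
Step 2: g^T H^(-1) g = sum_i g_i^2 / H_ii
  = (4.7155)^2/12 + (-1.699)^2/9
  = 1.853 + 0.3207 = 2.1737
Step 3: Objective decrease = 0.5 * g^T H^(-1) g = 1.0869


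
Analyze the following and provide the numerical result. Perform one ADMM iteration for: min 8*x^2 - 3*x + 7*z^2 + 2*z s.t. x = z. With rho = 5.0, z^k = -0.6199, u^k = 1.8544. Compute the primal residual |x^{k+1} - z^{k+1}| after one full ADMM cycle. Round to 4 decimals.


ADMM iteration with rho = 5.0, z^k = -0.6199, u^k = 1.8544
Step 1: x-update.
Minimize 8*x^2 - 3*x + (5.0/2)*(x + 0.6199 + 1.8544)^2
FOC: (2*8 + 5.0)*x = 3 + 5.0*(-0.6199 - 1.8544)
x^{k+1} = -0.4463
Step 2: z-update.
Minimize 7*z^2 + 2*z + (5.0/2)*(-0.4463 - z + 1.8544)^2
FOC: (2*7 + 5.0)*z = -2 + 5.0*(-0.4463 + 1.8544)
z^{k+1} = 0.2653
Step 3: u-update.
u^{k+1} = 1.8544 - 0.4463 - 0.2653 = 1.1428
Step 4: Primal residual = |-0.4463 - 0.2653| = 0.7116


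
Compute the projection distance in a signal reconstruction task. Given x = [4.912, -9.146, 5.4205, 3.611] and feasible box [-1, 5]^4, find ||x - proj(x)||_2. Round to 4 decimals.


Project each component onto [-1, 5].
clip(4.912) = 4.912, clip(-9.146) = -1.0, clip(5.4205) = 5.0, clip(3.611) = 3.611
Projection = [4.912, -1.0, 5.0, 3.611]
Squared diffs: [0.0, 66.3573, 0.1768, 0.0]
Distance = sqrt(66.5341) = 8.1568


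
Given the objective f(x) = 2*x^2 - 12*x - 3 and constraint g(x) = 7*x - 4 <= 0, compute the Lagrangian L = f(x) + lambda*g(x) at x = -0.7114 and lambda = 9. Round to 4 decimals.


Step 1: Evaluate f(x).
f(-0.7114) = 2*(-0.7114)^2 - 12*(-0.7114) - 3 = 6.549
Step 2: Evaluate g(x).
g(-0.7114) = 7*-0.7114 - 4 = -8.9798
Step 3: Compute Lagrangian.
L = 6.549 + 9*-8.9798 = -74.2692


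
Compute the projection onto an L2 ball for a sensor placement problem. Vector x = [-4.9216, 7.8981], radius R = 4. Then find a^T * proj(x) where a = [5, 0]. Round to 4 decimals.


Step 1: Compute ||x|| (intermediates to 6 decimals).
||x|| = sqrt((-4.9216)^2 + 7.8981^2) = 9.306027
Step 2: Project.
Since ||x|| > R, scale = R/||x|| = 4/9.306027 = 0.429829, proj(x) = scale * x
proj(x) = [-2.115446, 3.394832]
Step 3: Dot product.
a^T * proj(x) = 5*(-2.115446) + 0*3.394832 = -10.5772


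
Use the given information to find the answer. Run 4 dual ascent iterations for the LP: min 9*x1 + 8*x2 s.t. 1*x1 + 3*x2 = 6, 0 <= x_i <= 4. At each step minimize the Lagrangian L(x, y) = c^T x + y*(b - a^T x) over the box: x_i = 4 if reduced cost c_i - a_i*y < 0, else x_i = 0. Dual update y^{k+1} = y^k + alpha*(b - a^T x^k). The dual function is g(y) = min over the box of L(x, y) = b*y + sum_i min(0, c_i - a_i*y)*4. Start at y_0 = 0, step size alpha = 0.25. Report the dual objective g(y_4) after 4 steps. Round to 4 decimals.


Dual ascent for LP: min 9*x1 + 8*x2, 1*x1 + 3*x2 = 6, 0 <= x_i <= 4
Step 1: y^k = 0.0, reduced costs: (9.0, 8.0)
  x^k = (0.0, 0.0), subgradient = b - a^T x = 6.0
  y^{k+1} = 0.0 + 0.25*6.0 = 1.5
Step 2: y^k = 1.5, reduced costs: (7.5, 3.5)
  x^k = (0.0, 0.0), subgradient = b - a^T x = 6.0
  y^{k+1} = 1.5 + 0.25*6.0 = 3.0
Step 3: y^k = 3.0, reduced costs: (6.0, -1.0)
  x^k = (0.0, 4.0), subgradient = b - a^T x = -6.0
  y^{k+1} = 3.0 + 0.25*-6.0 = 1.5
Step 4: y^k = 1.5, reduced costs: (7.5, 3.5)
  x^k = (0.0, 0.0), subgradient = b - a^T x = 6.0
  y^{k+1} = 1.5 + 0.25*6.0 = 3.0
Dual objective at y_4 = 3.0: reduced costs (6.0, -1.0), box minimizer x = (0.0, 4.0)
g(y_4) = b*y + (c1 - a1*y)*x1 + (c2 - a2*y)*x2 = 6*3.0 + 6.0*0.0 + (-1.0)*4.0 = 18.0 + 0.0 - 4.0 = 14.0


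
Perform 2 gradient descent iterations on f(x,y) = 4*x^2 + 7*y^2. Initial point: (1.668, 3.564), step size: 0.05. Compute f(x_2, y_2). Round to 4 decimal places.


Gradient descent on f(x,y) = 4*x^2 + 7*y^2.
Starting point: (1.668, 3.564), alpha = 0.05
Step 1: grad_x = 2*4*1.668 = 13.344, grad_y = 2*7*3.564 = 49.896
  x_1 = 1.668 - 0.05*13.344 = 1.0008
  y_1 = 3.564 - 0.05*49.896 = 1.0692
Step 2: grad_x = 2*4*1.0008 = 8.0064, grad_y = 2*7*1.0692 = 14.9688
  x_2 = 1.0008 - 0.05*8.0064 = 0.6005
  y_2 = 1.0692 - 0.05*14.9688 = 0.3208
f(0.6005, 0.3208) = 4*0.6005^2 + 7*0.3208^2 = 2.1625


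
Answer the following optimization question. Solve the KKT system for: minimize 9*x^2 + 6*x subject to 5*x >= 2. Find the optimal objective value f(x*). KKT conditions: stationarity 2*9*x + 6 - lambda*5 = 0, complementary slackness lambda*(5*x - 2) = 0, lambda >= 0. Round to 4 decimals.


Step 1: Try lambda = 0 (constraint inactive).
x_unc = -6/(2*9) = -0.3333
Check: 5*-0.3333 = -1.6665 < 2 -- violated!
Step 2: Constraint must be active: 5*x = 2
x* = 2/5 = 0.4
lambda = (2*9*0.4 + 6)/5 = 2.64
Step 3: Compute optimal value.
f(x*) = 9*0.4^2 + 6*0.4 = 3.84


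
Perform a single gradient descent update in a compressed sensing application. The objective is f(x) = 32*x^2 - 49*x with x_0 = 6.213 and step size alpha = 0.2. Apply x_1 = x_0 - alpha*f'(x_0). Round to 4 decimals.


We compute the gradient at x_0 and apply the update.
f'(x) = 64*x - 49
f'(6.213) = 64*6.213 - 49 = 348.632
x_1 = 6.213 - 0.2*348.632 = -63.5134


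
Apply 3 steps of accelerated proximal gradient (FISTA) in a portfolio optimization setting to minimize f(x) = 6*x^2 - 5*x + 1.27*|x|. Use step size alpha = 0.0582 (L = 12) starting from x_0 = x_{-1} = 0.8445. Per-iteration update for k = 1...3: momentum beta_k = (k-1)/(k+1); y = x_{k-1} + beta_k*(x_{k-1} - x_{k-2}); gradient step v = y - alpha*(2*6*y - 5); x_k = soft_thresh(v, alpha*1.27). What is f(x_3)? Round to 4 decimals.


FISTA on f(x) = 6*x^2 - 5*x + 1.27*|x|
L = 12, alpha = 0.0582
Iteration 1: beta = 0.0, y = 0.8445 + 0.0*(0.8445 - 0.8445) = 0.8445
  grad(y) = 5.134, v = y - alpha*grad = 0.5457
  prox(v) = soft_thresh(0.5457, 0.0739) = 0.4718
Iteration 2: beta = 0.3333, y = 0.4718 + 0.3333*(0.4718 - 0.8445) = 0.3475
  grad(y) = -0.8294, v = y - alpha*grad = 0.3958
  prox(v) = soft_thresh(0.3958, 0.0739) = 0.3219
Iteration 3: beta = 0.5, y = 0.3219 + 0.5*(0.3219 - 0.4718) = 0.247
  grad(y) = -2.0364, v = y - alpha*grad = 0.3655
  prox(v) = soft_thresh(0.3655, 0.0739) = 0.2916
f(x_3) = 6*0.2916^2 - 5*0.2916 + 1.27*|0.2916| = -0.5775


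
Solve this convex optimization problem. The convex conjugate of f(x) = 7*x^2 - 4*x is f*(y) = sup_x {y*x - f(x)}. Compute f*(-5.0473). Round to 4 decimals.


f*(y) = sup_x {y*x - a*x^2 - b*x} = sup_x {(y-b)*x - a*x^2}
FOC: (y - b) - 2a*x = 0 => x* = (y - b)/(2a)
x* = (-5.0473 + 4)/(2*7) = -0.0748
f*(-5.0473) = (y-b)^2/(4a) = (-5.0473 + 4)^2/(4*7)
= 1.0968/28 = 0.0392


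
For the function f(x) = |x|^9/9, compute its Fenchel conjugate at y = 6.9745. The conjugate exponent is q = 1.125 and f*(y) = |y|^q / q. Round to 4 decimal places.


The conjugate exponent q satisfies 1/p + 1/q = 1.
p = 9, so q = 9/(9 - 1) = 1.125
|y|^q = 6.9745^1.125 = 8.891
f*(6.9745) = 8.891 / 1.125 = 7.9031


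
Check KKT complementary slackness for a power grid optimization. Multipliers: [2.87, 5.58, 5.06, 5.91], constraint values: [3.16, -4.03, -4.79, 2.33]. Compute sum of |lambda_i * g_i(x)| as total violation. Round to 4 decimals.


KKT complementary slackness check:
lambda_1 * g_1 = 2.87 * 3.16 = 9.0692
lambda_2 * g_2 = 5.58 * -4.03 = -22.4874
lambda_3 * g_3 = 5.06 * -4.79 = -24.2374
lambda_4 * g_4 = 5.91 * 2.33 = 13.7703
Total violation = 9.0692 + 22.4874 + 24.2374 + 13.7703 = 69.5643


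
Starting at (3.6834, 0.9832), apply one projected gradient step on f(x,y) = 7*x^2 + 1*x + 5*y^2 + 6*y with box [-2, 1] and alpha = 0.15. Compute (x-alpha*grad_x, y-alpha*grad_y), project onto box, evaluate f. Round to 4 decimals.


Step 1: Compute gradient at (3.6834, 0.9832).
grad_x = 2*7*3.6834 + 1 = 52.5676
grad_y = 2*5*0.9832 + 6 = 15.832
Step 2: Gradient step.
x_raw = 3.6834 - 0.15*52.5676 = -4.2017
y_raw = 0.9832 - 0.15*15.832 = -1.3916
Step 3: Project onto [-2, 1].
x_proj = clip(-4.2017) = -2.0
y_proj = clip(-1.3916) = -1.3916
Step 4: Evaluate f.
f(-2.0, -1.3916) = 27.3332


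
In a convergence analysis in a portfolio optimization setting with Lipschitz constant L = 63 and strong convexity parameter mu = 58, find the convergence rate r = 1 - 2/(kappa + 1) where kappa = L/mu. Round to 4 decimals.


Step 1: Compute the condition number.
kappa = L/mu = 63/58 = 1.0862
Step 2: Compute the convergence rate.
r = 1 - 2/(kappa + 1) = 1 - 2*mu/(L + mu) = (L - mu)/(L + mu) = 5/121 = 0.0413


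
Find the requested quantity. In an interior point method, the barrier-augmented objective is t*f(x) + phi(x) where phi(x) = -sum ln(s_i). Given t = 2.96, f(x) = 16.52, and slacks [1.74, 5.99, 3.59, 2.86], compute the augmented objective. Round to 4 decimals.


Step 1: Compute log-barrier.
ln values: [0.5539, 1.7901, 1.2782, 1.0508]
phi = -(0.5539 + 1.7901 + 1.2782 + 1.0508) = -4.673
Step 2: Compute augmented objective.
t*f(x) = 2.96*16.52 = 48.8992
Total = 48.8992 - 4.673 = 44.2262


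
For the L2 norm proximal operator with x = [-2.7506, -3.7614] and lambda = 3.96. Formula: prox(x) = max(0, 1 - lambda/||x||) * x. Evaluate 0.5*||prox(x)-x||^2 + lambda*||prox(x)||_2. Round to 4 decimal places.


Step 1: Compute ||x||.
||x|| = 4.6598
Step 2: Compute scaling factor.
scale = max(0, 1 - 3.96/4.6598) = 0.1502
Step 3: prox(x) = [-0.4131, -0.5649]
||prox(x)|| = 0.6998
Step 4: Proximal objective.
0.5*||prox-x||^2 = 7.8408
lambda*||prox|| = 2.7712
Total = 10.6121


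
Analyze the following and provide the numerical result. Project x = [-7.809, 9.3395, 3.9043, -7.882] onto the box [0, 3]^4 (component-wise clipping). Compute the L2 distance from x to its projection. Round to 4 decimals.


Project each component onto [0, 3].
clip(-7.809) = 0.0, clip(9.3395) = 3.0, clip(3.9043) = 3.0, clip(-7.882) = 0.0
Projection = [0.0, 3.0, 3.0, 0.0]
Squared diffs: [60.9805, 40.1893, 0.8178, 62.1259]
Distance = sqrt(164.1135) = 12.8107


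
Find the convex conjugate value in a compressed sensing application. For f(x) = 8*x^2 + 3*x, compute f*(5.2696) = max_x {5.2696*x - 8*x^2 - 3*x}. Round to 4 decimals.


f*(y) = sup_x {y*x - a*x^2 - b*x} = sup_x {(y-b)*x - a*x^2}
FOC: (y - b) - 2a*x = 0 => x* = (y - b)/(2a)
x* = (5.2696 - 3)/(2*8) = 0.1419
f*(5.2696) = (y-b)^2/(4a) = (5.2696 - 3)^2/(4*8)
= 5.1511/32 = 0.161


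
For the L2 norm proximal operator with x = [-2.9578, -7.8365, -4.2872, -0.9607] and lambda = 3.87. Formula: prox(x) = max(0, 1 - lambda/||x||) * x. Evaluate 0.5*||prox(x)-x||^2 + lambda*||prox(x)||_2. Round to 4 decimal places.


Step 1: Compute ||x||.
||x|| = 9.4585
Step 2: Compute scaling factor.
scale = max(0, 1 - 3.87/9.4585) = 0.5908
Step 3: prox(x) = [-1.7476, -4.6301, -2.5331, -0.5676]
||prox(x)|| = 5.5885
Step 4: Proximal objective.
0.5*||prox-x||^2 = 7.4885
lambda*||prox|| = 21.6275
Total = 29.1158


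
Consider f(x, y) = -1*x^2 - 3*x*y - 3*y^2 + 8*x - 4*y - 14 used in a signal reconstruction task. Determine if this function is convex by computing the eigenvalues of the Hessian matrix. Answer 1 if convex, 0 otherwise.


The Hessian of f(x,y) = -1*x^2 - 3*x*y - 3*y^2 + 8*x - 4*y - 14 is:
H = [[-2, -3], [-3, -6]]
Trace = -2 - 6 = -8
Determinant = -2*-6 - (-3)^2 = 3
Discriminant = (-8)^2 - 4*3 = 52.0
Eigenvalues: lambda_1 = -7.6056, lambda_2 = -0.3944
The function is not convex.

0


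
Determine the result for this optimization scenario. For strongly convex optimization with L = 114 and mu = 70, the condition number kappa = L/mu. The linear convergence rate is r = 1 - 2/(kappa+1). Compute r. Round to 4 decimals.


Step 1: Compute the condition number.
kappa = L/mu = 114/70 = 1.6286
Step 2: Compute the convergence rate.
r = 1 - 2/(kappa + 1) = 1 - 2*mu/(L + mu) = (L - mu)/(L + mu) = 44/184 = 0.2391


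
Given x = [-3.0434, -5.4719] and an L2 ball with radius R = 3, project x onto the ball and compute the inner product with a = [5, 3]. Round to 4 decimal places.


Step 1: Compute ||x|| (intermediates to 6 decimals).
||x|| = sqrt((-3.0434)^2 + (-5.4719)^2) = 6.261308
Step 2: Project.
Since ||x|| > R, scale = R/||x|| = 3/6.261308 = 0.479133, proj(x) = scale * x
proj(x) = [-1.458193, -2.621768]
Step 3: Dot product.
a^T * proj(x) = 5*(-1.458193) + 3*(-2.621768) = -15.1563


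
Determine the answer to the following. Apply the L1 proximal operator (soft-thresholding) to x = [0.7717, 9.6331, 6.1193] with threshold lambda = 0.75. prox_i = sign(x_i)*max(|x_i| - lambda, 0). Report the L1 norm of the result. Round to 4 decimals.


Soft-thresholding with lambda = 0.75:
prox(0.7717) = sign(0.7717)*max(|0.7717| - 0.75, 0) = 0.0217
prox(9.6331) = sign(9.6331)*max(|9.6331| - 0.75, 0) = 8.8831
prox(6.1193) = sign(6.1193)*max(|6.1193| - 0.75, 0) = 5.3693
prox(x) = [0.0217, 8.8831, 5.3693]
||prox(x)||_1 = 0.0217 + 8.8831 + 5.3693 = 14.2741


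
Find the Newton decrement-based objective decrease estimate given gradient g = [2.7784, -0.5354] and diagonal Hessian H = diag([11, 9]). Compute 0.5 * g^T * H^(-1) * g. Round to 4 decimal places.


Step 1: H is diagonal, so H^(-1) * g = [0.2526, -0.0595].
Step 2: g^T H^(-1) g = sum_i g_i^2 / H_ii
  = (2.7784)^2/11 + (-0.5354)^2/9
  = 0.7018 + 0.0319 = 0.7336
Step 3: Objective decrease = 0.5 * g^T H^(-1) g = 0.3668


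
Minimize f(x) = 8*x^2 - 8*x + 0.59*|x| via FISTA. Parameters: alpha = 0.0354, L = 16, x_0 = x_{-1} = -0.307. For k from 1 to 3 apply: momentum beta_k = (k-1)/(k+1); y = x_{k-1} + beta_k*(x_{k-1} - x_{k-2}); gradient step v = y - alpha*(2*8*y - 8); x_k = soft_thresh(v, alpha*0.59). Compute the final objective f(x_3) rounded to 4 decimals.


FISTA on f(x) = 8*x^2 - 8*x + 0.59*|x|
L = 16, alpha = 0.0354
Iteration 1: beta = 0.0, y = -0.307 + 0.0*(-0.307 + 0.307) = -0.307
  grad(y) = -12.912, v = y - alpha*grad = 0.1501
  prox(v) = soft_thresh(0.1501, 0.0209) = 0.1292
Iteration 2: beta = 0.3333, y = 0.1292 + 0.3333*(0.1292 + 0.307) = 0.2746
  grad(y) = -3.6064, v = y - alpha*grad = 0.4023
  prox(v) = soft_thresh(0.4023, 0.0209) = 0.3814
Iteration 3: beta = 0.5, y = 0.3814 + 0.5*(0.3814 - 0.1292) = 0.5075
  grad(y) = 0.1195, v = y - alpha*grad = 0.5032
  prox(v) = soft_thresh(0.5032, 0.0209) = 0.4824
f(x_3) = 8*0.4824^2 - 8*0.4824 + 0.59*|0.4824| = -1.7129


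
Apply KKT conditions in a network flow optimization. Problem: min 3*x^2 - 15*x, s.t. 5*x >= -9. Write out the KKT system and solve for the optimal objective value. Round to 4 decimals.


Step 1: Try lambda = 0 (constraint inactive).
Stationarity: 2*3*x - 15 = 0
x* = 15/(2*3) = 2.5
Check constraint: 5*2.5 = 12.5 >= -9 -- satisfied.
Step 2: Compute optimal value.
f(x*) = 3*2.5^2 - 15*2.5 = -18.75


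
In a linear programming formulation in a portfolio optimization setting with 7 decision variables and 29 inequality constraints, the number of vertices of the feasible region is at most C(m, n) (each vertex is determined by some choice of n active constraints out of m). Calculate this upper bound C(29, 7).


Each vertex corresponds to some choice of n active constraints out of m, so the number of vertices is at most C(m, n) = m! / (n!(m-n)!).
m = 29, n = 7
Numerator: 29 * 28 * 27 * 26 * 25 * 24 * 23
Denominator: 7! = 5040
C(29, 7) = 1560780


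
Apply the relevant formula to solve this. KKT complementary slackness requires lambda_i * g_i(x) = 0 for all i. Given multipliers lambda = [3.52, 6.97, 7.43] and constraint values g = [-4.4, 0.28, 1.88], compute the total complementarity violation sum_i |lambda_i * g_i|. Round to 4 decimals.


KKT complementary slackness check:
lambda_1 * g_1 = 3.52 * -4.4 = -15.488
lambda_2 * g_2 = 6.97 * 0.28 = 1.9516
lambda_3 * g_3 = 7.43 * 1.88 = 13.9684
Total violation = 15.488 + 1.9516 + 13.9684 = 31.408


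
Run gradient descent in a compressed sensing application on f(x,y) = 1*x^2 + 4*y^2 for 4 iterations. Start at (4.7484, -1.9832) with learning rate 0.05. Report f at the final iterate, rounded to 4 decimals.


Gradient descent on f(x,y) = 1*x^2 + 4*y^2.
Starting point: (4.7484, -1.9832), alpha = 0.05
Step 1: grad_x = 2*1*4.7484 = 9.4968, grad_y = 2*4*-1.9832 = -15.8656
  x_1 = 4.7484 - 0.05*9.4968 = 4.2736
  y_1 = -1.9832 - 0.05*-15.8656 = -1.1899
Step 2: grad_x = 2*1*4.2736 = 8.5471, grad_y = 2*4*-1.1899 = -9.5194
  x_2 = 4.2736 - 0.05*8.5471 = 3.8462
  y_2 = -1.1899 - 0.05*-9.5194 = -0.714
Step 3: grad_x = 2*1*3.8462 = 7.6924, grad_y = 2*4*-0.714 = -5.7116
  x_3 = 3.8462 - 0.05*7.6924 = 3.4616
  y_3 = -0.714 - 0.05*-5.7116 = -0.4284
Step 4: grad_x = 2*1*3.4616 = 6.9232, grad_y = 2*4*-0.4284 = -3.427
  x_4 = 3.4616 - 0.05*6.9232 = 3.1154
  y_4 = -0.4284 - 0.05*-3.427 = -0.257
f(3.1154, -0.257) = 1*3.1154^2 + 4*(-0.257)^2 = 9.9701


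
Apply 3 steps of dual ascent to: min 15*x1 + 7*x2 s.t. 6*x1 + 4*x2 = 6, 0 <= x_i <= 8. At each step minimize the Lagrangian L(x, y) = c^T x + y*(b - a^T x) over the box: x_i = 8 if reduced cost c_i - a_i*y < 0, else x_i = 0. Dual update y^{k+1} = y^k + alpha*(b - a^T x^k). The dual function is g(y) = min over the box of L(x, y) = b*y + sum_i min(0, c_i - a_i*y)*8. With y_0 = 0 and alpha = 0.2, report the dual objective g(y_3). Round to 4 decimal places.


Dual ascent for LP: min 15*x1 + 7*x2, 6*x1 + 4*x2 = 6, 0 <= x_i <= 8
Step 1: y^k = 0.0, reduced costs: (15.0, 7.0)
  x^k = (0.0, 0.0), subgradient = b - a^T x = 6.0
  y^{k+1} = 0.0 + 0.2*6.0 = 1.2
Step 2: y^k = 1.2, reduced costs: (7.8, 2.2)
  x^k = (0.0, 0.0), subgradient = b - a^T x = 6.0
  y^{k+1} = 1.2 + 0.2*6.0 = 2.4
Step 3: y^k = 2.4, reduced costs: (0.6, -2.6)
  x^k = (0.0, 8.0), subgradient = b - a^T x = -26.0
  y^{k+1} = 2.4 + 0.2*-26.0 = -2.8
Dual objective at y_3 = -2.8: reduced costs (31.8, 18.2), box minimizer x = (0.0, 0.0)
g(y_3) = b*y + (c1 - a1*y)*x1 + (c2 - a2*y)*x2 = 6*(-2.8) + 31.8*0.0 + 18.2*0.0 = -16.8 + 0.0 + 0.0 = -16.8


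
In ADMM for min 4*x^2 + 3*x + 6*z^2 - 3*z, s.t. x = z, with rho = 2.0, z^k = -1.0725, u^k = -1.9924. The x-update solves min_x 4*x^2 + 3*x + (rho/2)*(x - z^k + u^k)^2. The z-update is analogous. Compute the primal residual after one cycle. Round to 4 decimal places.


ADMM iteration with rho = 2.0, z^k = -1.0725, u^k = -1.9924
Step 1: x-update.
Minimize 4*x^2 + 3*x + (2.0/2)*(x + 1.0725 - 1.9924)^2
FOC: (2*4 + 2.0)*x = -3 + 2.0*(-1.0725 + 1.9924)
x^{k+1} = -0.116
Step 2: z-update.
Minimize 6*z^2 - 3*z + (2.0/2)*(-0.116 - z - 1.9924)^2
FOC: (2*6 + 2.0)*z = 3 + 2.0*(-0.116 - 1.9924)
z^{k+1} = -0.0869
Step 3: u-update.
u^{k+1} = -1.9924 - 0.116 + 0.0869 = -2.0215
Step 4: Primal residual = |-0.116 + 0.0869| = 0.0291


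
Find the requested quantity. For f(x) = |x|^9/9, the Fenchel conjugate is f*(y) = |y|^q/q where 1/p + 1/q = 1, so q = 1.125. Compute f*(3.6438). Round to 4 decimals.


The conjugate exponent q satisfies 1/p + 1/q = 1.
p = 9, so q = 9/(9 - 1) = 1.125
|y|^q = 3.6438^1.125 = 4.283
f*(3.6438) = 4.283 / 1.125 = 3.8071
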